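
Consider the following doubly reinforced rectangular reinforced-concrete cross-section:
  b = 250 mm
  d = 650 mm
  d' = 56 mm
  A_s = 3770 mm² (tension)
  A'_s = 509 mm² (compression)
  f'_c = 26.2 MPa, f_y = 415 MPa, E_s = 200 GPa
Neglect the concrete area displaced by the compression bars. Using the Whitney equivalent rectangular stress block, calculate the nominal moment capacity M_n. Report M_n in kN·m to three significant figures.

Assume both tension and compression steel yield.
Net tension couple steel: A_s − A'_s = 3261 mm².
a = (A_s − A'_s) f_y / (0.85 f'_c b) = 1353315/(0.85 × 26.2 × 250) = 243.07 mm.
c = a/β₁ = 243.07/0.85 = 285.96 mm; ε'_s = 0.003(c − d')/c = 0.0024 ≥ f_y/E_s = 0.0021, so compression steel does yield.
M_n = (A_s − A'_s) f_y (d − a/2) + A'_s f_y (d − d') = [1353315 × (650 − 121.535) + 211235 × (650 − 56)] × 10⁻⁶ = 715.18 + 125.47 = 840.65 kN·m.

M_n ≈ 841 kN·m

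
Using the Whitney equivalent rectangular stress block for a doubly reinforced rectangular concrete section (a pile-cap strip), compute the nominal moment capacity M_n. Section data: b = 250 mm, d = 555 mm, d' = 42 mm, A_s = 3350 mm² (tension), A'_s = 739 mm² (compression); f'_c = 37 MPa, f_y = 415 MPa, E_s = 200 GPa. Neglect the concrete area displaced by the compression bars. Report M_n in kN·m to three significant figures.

M_n ≈ 684 kN·m

Assume both tension and compression steel yield.
Net tension couple steel: A_s − A'_s = 2611 mm².
a = (A_s − A'_s) f_y / (0.85 f'_c b) = 1083565/(0.85 × 37 × 250) = 137.81 mm.
c = a/β₁ = 137.81/0.786 = 175.33 mm; ε'_s = 0.003(c − d')/c = 0.0023 ≥ f_y/E_s = 0.0021, so compression steel does yield.
M_n = (A_s − A'_s) f_y (d − a/2) + A'_s f_y (d − d') = [1083565 × (555 − 68.905) + 306685 × (555 − 42)] × 10⁻⁶ = 526.72 + 157.33 = 684.05 kN·m.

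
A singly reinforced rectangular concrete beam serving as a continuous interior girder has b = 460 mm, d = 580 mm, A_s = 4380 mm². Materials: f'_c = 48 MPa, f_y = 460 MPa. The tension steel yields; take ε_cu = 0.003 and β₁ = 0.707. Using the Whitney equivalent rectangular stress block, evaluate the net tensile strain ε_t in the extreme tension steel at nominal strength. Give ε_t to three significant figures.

ε_t ≈ 0.00846

a = A_s f_y/(0.85 f'_c b) = 107.35 mm.
β₁ = 0.707, so c = a/β₁ = 107.35/0.707 = 151.84 mm.
From the linear strain diagram with ε_cu = 0.003: ε_t = 0.003 (d − c)/c = 0.003 × (580 − 151.84)/151.84 = 0.00846.
Since ε_t ≥ 0.005, the section is tension-controlled.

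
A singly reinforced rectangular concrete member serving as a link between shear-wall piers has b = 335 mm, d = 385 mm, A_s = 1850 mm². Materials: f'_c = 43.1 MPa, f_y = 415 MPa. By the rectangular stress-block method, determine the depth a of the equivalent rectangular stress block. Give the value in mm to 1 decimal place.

a ≈ 62.6 mm

T = A_s f_y = 1850 × 415 = 767750 N = 767.75 kN.
Setting C = 0.85 f'_c a b equal to T: a = 767750/(0.85 × 43.1 × 335) = 62.6 mm.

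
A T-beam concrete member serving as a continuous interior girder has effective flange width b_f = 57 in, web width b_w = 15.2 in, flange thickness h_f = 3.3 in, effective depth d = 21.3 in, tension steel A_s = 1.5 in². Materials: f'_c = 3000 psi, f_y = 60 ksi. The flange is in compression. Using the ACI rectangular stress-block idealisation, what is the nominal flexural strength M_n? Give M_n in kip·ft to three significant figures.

M_n ≈ 157 kip·ft

Tension: T = A_s f_y = 1.5 × 60 = 90 kips.
Try a within the flange: a = T/(0.85 f'_c b_f) = 90/(0.85 × 3 × 57) = 0.619 in.
Since a = 0.619 ≤ h_f = 3.3 in, the stress block lies entirely in the flange; analyse as a rectangular beam of width b_f.
M_n = T(d − a/2) = 90 × (21.3 − 0.3095) = 1889.1 kip·in.
M_n = 1889.1/12 = 157.43 kip·ft.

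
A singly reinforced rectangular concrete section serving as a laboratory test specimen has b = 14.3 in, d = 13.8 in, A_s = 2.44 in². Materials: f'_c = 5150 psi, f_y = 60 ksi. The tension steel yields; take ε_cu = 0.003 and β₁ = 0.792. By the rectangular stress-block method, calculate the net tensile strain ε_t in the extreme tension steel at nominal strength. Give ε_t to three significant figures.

ε_t ≈ 0.0110

a = A_s f_y/(0.85 f'_c b) = 2.339 in.
β₁ = 0.792, so c = a/β₁ = 2.339/0.792 = 2.953 in.
From the linear strain diagram with ε_cu = 0.003: ε_t = 0.003 (d − c)/c = 0.003 × (13.8 − 2.953)/2.953 = 0.0110.
Since ε_t ≥ 0.005, the section is tension-controlled.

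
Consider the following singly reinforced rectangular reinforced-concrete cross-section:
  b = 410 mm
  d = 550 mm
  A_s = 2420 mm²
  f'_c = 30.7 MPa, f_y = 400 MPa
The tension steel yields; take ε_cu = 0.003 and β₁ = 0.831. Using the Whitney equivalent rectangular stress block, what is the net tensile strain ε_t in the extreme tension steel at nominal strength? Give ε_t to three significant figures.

a = A_s f_y/(0.85 f'_c b) = 90.48 mm.
β₁ = 0.831, so c = a/β₁ = 90.48/0.831 = 108.88 mm.
From the linear strain diagram with ε_cu = 0.003: ε_t = 0.003 (d − c)/c = 0.003 × (550 − 108.88)/108.88 = 0.0122.
Since ε_t ≥ 0.005, the section is tension-controlled.

ε_t ≈ 0.0122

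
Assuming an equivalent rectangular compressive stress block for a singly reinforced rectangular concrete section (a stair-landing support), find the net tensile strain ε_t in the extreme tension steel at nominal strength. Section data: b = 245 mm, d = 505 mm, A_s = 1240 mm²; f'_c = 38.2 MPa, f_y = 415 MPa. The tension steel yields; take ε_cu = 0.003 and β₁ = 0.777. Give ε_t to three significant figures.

ε_t ≈ 0.0152

a = A_s f_y/(0.85 f'_c b) = 64.69 mm.
β₁ = 0.777, so c = a/β₁ = 64.69/0.777 = 83.26 mm.
From the linear strain diagram with ε_cu = 0.003: ε_t = 0.003 (d − c)/c = 0.003 × (505 − 83.26)/83.26 = 0.0152.
Since ε_t ≥ 0.005, the section is tension-controlled.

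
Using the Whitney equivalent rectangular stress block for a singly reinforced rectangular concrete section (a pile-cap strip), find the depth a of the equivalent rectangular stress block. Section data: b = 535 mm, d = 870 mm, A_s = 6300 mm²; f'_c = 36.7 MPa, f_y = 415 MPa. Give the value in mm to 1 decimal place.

a ≈ 156.7 mm

T = A_s f_y = 6300 × 415 = 2614500 N = 2614.5 kN.
Setting C = 0.85 f'_c a b equal to T: a = 2614500/(0.85 × 36.7 × 535) = 156.7 mm.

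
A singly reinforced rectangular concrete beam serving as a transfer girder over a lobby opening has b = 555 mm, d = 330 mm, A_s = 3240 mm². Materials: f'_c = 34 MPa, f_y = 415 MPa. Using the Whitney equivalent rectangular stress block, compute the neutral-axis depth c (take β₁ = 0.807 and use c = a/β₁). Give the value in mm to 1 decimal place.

T = A_s f_y = 3240 × 415 = 1344600 N = 1344.6 kN.
Setting C = 0.85 f'_c a b equal to T: a = 1344600/(0.85 × 34 × 555) = 83.831 mm.
With β₁ = 0.807, c = a/β₁ = 83.831/0.807 = 103.9 mm.

c ≈ 103.9 mm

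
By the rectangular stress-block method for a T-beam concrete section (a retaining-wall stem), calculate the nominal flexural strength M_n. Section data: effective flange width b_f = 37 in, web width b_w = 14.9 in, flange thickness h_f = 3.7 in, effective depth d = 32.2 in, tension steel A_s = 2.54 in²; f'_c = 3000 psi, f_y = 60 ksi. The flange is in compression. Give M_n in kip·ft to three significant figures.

Tension: T = A_s f_y = 2.54 × 60 = 152.4 kips.
Try a within the flange: a = T/(0.85 f'_c b_f) = 152.4/(0.85 × 3 × 37) = 1.615 in.
Since a = 1.615 ≤ h_f = 3.7 in, the stress block lies entirely in the flange; analyse as a rectangular beam of width b_f.
M_n = T(d − a/2) = 152.4 × (32.2 − 0.8075) = 4784.2 kip·in.
M_n = 4784.2/12 = 398.68 kip·ft.

M_n ≈ 399 kip·ft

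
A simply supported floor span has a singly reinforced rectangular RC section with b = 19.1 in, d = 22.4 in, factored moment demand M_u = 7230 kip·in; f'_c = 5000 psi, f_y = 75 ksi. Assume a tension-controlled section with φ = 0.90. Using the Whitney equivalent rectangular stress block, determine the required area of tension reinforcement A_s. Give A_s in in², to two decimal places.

M_n = M_u/φ = 7230/0.90 = 8033.33 kip·in.
From M_n = 0.85 f'_c a b (d − a/2):
a = d − √(d² − 2M_n/(0.85 f'_c b)) = 22.4 − √(22.4² − 2 × 8033.33/(0.85 × 5 × 19.1)) = 4.969 in.
A_s = 0.85 f'_c a b / f_y = 0.85 × 5 × 4.969 × 19.1 / 75 = 5.378 in².

A_s ≈ 5.38 in²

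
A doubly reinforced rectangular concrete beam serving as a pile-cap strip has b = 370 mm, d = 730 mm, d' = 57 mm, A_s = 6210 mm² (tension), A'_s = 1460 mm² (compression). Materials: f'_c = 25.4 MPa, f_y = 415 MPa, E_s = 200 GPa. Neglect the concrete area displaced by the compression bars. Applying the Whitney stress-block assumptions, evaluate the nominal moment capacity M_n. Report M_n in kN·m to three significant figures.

M_n ≈ 1600 kN·m

Assume both tension and compression steel yield.
Net tension couple steel: A_s − A'_s = 4750 mm².
a = (A_s − A'_s) f_y / (0.85 f'_c b) = 1971250/(0.85 × 25.4 × 370) = 246.77 mm.
c = a/β₁ = 246.77/0.85 = 290.32 mm; ε'_s = 0.003(c − d')/c = 0.0024 ≥ f_y/E_s = 0.0021, so compression steel does yield.
M_n = (A_s − A'_s) f_y (d − a/2) + A'_s f_y (d − d') = [1971250 × (730 − 123.385) + 605900 × (730 − 57)] × 10⁻⁶ = 1195.79 + 407.77 = 1603.56 kN·m.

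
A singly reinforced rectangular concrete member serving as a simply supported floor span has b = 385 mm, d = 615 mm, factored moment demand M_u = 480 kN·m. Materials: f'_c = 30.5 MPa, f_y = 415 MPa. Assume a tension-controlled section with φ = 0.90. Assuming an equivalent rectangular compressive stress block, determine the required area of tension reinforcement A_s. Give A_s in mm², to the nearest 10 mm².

M_n = M_u/φ = 480/0.90 = 533.333 kN·m.
With M_n = 0.85 f'_c a b (d − a/2), solve the quadratic for a:
a = d − √(d² − 2M_n/(0.85 f'_c b)) = 615 − √(615² − 2 × 533.333×10⁶/(0.85 × 30.5 × 385)) = 94.08 mm.
A_s = 0.85 f'_c a b / f_y = 0.85 × 30.5 × 94.08 × 385 / 415 = 2262.7 mm².

A_s ≈ 2260 mm²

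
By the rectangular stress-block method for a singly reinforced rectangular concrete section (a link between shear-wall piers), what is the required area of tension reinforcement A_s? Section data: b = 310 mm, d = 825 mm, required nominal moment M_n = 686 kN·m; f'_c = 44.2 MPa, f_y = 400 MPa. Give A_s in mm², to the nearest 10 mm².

A_s ≈ 2180 mm²

With M_n = 0.85 f'_c a b (d − a/2), solve the quadratic for a:
a = d − √(d² − 2M_n/(0.85 f'_c b)) = 825 − √(825² − 2 × 686×10⁶/(0.85 × 44.2 × 310)) = 74.78 mm.
A_s = 0.85 f'_c a b / f_y = 0.85 × 44.2 × 74.78 × 310 / 400 = 2177.4 mm².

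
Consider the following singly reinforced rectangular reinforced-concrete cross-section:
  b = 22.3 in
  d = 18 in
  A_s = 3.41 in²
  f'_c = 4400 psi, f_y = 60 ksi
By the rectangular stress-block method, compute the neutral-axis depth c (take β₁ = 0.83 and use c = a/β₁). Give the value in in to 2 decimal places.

T = A_s f_y = 3.41 × 60 = 204.6 kips.
a = T/(0.85 f'_c b) = 204.6/(0.85 × 4.4 × 22.3) = 2.4532 in.
With β₁ = 0.83, c = a/β₁ = 2.4532/0.83 = 2.96 in.

c ≈ 2.96 in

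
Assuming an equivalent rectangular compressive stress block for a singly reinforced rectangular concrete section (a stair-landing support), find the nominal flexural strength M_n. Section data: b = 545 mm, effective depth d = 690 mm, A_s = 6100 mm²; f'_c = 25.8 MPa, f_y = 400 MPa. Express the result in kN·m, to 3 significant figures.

T = A_s f_y = 6100 × 400 = 2440000 N = 2440 kN.
From C = T: a = T/(0.85 f'_c b) = 2440000/(0.85 × 25.8 × 545) = 204.15 mm.
M_n = T(d − a/2) = 2440 kN × (690 − 102.075) mm = 1434.54 kN·m.

M_n ≈ 1430 kN·m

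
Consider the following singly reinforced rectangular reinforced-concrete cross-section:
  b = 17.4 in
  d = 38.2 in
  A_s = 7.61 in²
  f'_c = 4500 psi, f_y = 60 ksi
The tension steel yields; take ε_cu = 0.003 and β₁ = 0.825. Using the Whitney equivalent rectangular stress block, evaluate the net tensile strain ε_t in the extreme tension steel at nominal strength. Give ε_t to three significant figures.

ε_t ≈ 0.0108

a = A_s f_y/(0.85 f'_c b) = 6.860 in.
β₁ = 0.825, so c = a/β₁ = 6.860/0.825 = 8.315 in.
From the linear strain diagram with ε_cu = 0.003: ε_t = 0.003 (d − c)/c = 0.003 × (38.2 − 8.315)/8.315 = 0.0108.
Since ε_t ≥ 0.005, the section is tension-controlled.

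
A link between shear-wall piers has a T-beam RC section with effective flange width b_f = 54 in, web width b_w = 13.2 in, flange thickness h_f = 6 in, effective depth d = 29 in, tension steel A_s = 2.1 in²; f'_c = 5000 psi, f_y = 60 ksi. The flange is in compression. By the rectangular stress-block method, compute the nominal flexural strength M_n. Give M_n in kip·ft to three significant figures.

M_n ≈ 302 kip·ft

Tension: T = A_s f_y = 2.1 × 60 = 126 kips.
Try a within the flange: a = T/(0.85 f'_c b_f) = 126/(0.85 × 5 × 54) = 0.549 in.
Since a = 0.549 ≤ h_f = 6 in, the stress block lies entirely in the flange; analyse as a rectangular beam of width b_f.
M_n = T(d − a/2) = 126 × (29 − 0.2745) = 3619.4 kip·in.
M_n = 3619.4/12 = 301.62 kip·ft.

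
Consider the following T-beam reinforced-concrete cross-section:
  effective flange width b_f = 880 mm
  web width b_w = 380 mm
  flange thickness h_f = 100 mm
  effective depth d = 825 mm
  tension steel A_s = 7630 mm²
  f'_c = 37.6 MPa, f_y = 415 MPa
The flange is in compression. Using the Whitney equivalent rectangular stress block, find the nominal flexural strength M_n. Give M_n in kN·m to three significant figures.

Tension: T = A_s f_y = 7630 × 415 = 3166450 N.
Try a within the flange: a = T/(0.85 f'_c b_f) = 3166450/(0.85 × 37.6 × 880) = 112.59 mm.
a = 112.59 > h_f = 100 mm: the block extends into the web. Split into flange-overhang and web parts.
C_f = 0.85 f'_c (b_f − b_w) h_f = 0.85 × 37.6 × (880 − 380) × 100 = 1598000 N.
Remaining web compression depth: a_w = (T − C_f)/(0.85 f'_c b_w) = (3166450 − 1598000)/(0.85 × 37.6 × 380) = 129.15 mm.
M_n = C_f(d − h_f/2) + (T − C_f)(d − a_w/2) = 1598000 × (825 − 50) + 1568450 × (825 − 64.575) = 1238.45 + 1192.69 = 2431.14 × 10⁶ N·mm.
M_n = 2431.14 kN·m.

M_n ≈ 2430 kN·m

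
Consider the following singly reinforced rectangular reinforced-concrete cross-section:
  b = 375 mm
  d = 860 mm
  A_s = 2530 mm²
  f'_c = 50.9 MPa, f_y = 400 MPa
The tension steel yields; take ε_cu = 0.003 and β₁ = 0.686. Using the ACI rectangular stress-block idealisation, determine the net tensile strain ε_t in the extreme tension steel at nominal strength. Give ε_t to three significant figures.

a = A_s f_y/(0.85 f'_c b) = 62.38 mm.
β₁ = 0.686, so c = a/β₁ = 62.38/0.686 = 90.93 mm.
From the linear strain diagram with ε_cu = 0.003: ε_t = 0.003 (d − c)/c = 0.003 × (860 − 90.93)/90.93 = 0.0254.
Since ε_t ≥ 0.005, the section is tension-controlled.

ε_t ≈ 0.0254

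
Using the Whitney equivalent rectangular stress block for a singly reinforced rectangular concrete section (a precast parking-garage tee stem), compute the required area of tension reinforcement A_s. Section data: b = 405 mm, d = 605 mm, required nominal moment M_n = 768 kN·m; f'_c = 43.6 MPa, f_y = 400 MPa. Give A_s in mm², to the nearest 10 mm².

With M_n = 0.85 f'_c a b (d − a/2), solve the quadratic for a:
a = d − √(d² − 2M_n/(0.85 f'_c b)) = 605 − √(605² − 2 × 768×10⁶/(0.85 × 43.6 × 405)) = 91.49 mm.
A_s = 0.85 f'_c a b / f_y = 0.85 × 43.6 × 91.49 × 405 / 400 = 3433.0 mm².

A_s ≈ 3430 mm²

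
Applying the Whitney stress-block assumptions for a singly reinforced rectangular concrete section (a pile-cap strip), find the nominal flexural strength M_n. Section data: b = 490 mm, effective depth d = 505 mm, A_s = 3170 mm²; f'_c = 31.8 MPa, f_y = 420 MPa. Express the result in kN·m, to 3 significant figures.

M_n ≈ 605 kN·m

T = A_s f_y = 3170 × 420 = 1331400 N = 1331.4 kN.
From C = T: a = T/(0.85 f'_c b) = 1331400/(0.85 × 31.8 × 490) = 100.52 mm.
M_n = T(d − a/2) = 1331.4 kN × (505 − 50.26) mm = 605.44 kN·m.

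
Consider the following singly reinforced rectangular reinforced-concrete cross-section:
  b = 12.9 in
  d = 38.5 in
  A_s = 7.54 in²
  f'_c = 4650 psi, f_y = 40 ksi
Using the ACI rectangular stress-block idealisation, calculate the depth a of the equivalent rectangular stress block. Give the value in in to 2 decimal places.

a ≈ 5.92 in

T = A_s f_y = 7.54 × 40 = 301.6 kips.
a = T/(0.85 f'_c b) = 301.6/(0.85 × 4.65 × 12.9) = 5.92 in.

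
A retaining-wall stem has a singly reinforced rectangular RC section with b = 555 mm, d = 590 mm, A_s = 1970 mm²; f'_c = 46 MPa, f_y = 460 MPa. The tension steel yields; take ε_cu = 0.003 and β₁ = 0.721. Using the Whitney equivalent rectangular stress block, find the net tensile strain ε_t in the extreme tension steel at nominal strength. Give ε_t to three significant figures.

ε_t ≈ 0.0276

a = A_s f_y/(0.85 f'_c b) = 41.76 mm.
β₁ = 0.721, so c = a/β₁ = 41.76/0.721 = 57.92 mm.
From the linear strain diagram with ε_cu = 0.003: ε_t = 0.003 (d − c)/c = 0.003 × (590 − 57.92)/57.92 = 0.0276.
Since ε_t ≥ 0.005, the section is tension-controlled.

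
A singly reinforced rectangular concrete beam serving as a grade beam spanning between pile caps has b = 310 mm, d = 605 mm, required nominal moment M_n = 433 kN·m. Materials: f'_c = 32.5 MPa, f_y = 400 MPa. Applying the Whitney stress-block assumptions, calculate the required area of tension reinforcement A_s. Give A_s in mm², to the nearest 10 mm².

A_s ≈ 1930 mm²

With M_n = 0.85 f'_c a b (d − a/2), solve the quadratic for a:
a = d − √(d² − 2M_n/(0.85 f'_c b)) = 605 − √(605² − 2 × 433×10⁶/(0.85 × 32.5 × 310)) = 90.31 mm.
A_s = 0.85 f'_c a b / f_y = 0.85 × 32.5 × 90.31 × 310 / 400 = 1933.5 mm².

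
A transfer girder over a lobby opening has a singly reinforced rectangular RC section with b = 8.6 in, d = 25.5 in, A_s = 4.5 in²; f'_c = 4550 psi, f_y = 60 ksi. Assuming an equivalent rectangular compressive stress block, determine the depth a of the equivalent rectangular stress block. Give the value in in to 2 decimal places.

a ≈ 8.12 in

T = A_s f_y = 4.5 × 60 = 270 kips.
a = T/(0.85 f'_c b) = 270/(0.85 × 4.55 × 8.6) = 8.12 in.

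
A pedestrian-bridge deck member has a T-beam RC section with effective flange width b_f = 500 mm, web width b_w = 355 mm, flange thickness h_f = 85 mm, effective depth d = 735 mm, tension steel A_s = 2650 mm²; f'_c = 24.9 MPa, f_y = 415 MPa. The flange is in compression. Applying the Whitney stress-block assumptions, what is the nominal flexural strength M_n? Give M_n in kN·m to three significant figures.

Tension: T = A_s f_y = 2650 × 415 = 1099750 N.
Try a within the flange: a = T/(0.85 f'_c b_f) = 1099750/(0.85 × 24.9 × 500) = 103.92 mm.
a = 103.92 > h_f = 85 mm: the block extends into the web. Split into flange-overhang and web parts.
C_f = 0.85 f'_c (b_f − b_w) h_f = 0.85 × 24.9 × (500 − 355) × 85 = 260859 N.
Remaining web compression depth: a_w = (T − C_f)/(0.85 f'_c b_w) = (1099750 − 260859)/(0.85 × 24.9 × 355) = 111.65 mm.
M_n = C_f(d − h_f/2) + (T − C_f)(d − a_w/2) = 260859 × (735 − 42.5) + 838891 × (735 − 55.825) = 180.64 + 569.75 = 750.39 × 10⁶ N·mm.
M_n = 750.39 kN·m.

M_n ≈ 750 kN·m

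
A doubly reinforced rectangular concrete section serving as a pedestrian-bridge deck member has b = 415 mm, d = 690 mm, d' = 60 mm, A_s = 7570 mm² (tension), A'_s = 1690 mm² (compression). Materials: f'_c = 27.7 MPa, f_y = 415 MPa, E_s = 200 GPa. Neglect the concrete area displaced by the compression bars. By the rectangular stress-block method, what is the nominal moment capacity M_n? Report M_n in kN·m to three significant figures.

M_n ≈ 1820 kN·m

Assume both tension and compression steel yield.
Net tension couple steel: A_s − A'_s = 5880 mm².
a = (A_s − A'_s) f_y / (0.85 f'_c b) = 2440200/(0.85 × 27.7 × 415) = 249.73 mm.
c = a/β₁ = 249.73/0.85 = 293.80 mm; ε'_s = 0.003(c − d')/c = 0.0024 ≥ f_y/E_s = 0.0021, so compression steel does yield.
M_n = (A_s − A'_s) f_y (d − a/2) + A'_s f_y (d − d') = [2440200 × (690 − 124.865) + 701350 × (690 − 60)] × 10⁻⁶ = 1379.04 + 441.85 = 1820.89 kN·m.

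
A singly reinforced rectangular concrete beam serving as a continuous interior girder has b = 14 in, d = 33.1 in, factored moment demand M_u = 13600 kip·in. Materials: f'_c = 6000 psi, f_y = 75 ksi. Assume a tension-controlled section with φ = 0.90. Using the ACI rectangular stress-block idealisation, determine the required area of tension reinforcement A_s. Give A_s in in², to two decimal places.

M_n = M_u/φ = 13600/0.90 = 15111.1 kip·in.
From M_n = 0.85 f'_c a b (d − a/2):
a = d − √(d² − 2M_n/(0.85 f'_c b)) = 33.1 − √(33.1² − 2 × 15111.1/(0.85 × 6 × 14)) = 7.171 in.
A_s = 0.85 f'_c a b / f_y = 0.85 × 6 × 7.171 × 14 / 75 = 6.827 in².

A_s ≈ 6.83 in²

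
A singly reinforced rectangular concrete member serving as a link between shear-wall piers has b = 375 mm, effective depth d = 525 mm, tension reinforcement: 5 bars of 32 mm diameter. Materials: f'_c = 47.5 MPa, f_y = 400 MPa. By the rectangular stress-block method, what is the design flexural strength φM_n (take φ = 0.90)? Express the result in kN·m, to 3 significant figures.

φM_n ≈ 683 kN·m

A_s = 5 × 804 = 4020 mm².
T = A_s f_y = 4020 × 400 = 1608000 N = 1608 kN.
From C = T: a = T/(0.85 f'_c b) = 1608000/(0.85 × 47.5 × 375) = 106.20 mm.
M_n = T(d − a/2) = 1608 kN × (525 − 53.1) mm = 758.82 kN·m.
φM_n = 0.90 × 758.82 = 682.94 kN·m.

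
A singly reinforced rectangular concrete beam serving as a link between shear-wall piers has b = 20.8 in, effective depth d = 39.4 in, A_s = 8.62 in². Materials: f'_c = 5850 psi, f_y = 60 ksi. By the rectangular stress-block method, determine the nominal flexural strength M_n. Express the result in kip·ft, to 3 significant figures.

T = A_s f_y = 8.62 × 60 = 517.2 kips.
a = T/(0.85 f'_c b) = 517.2/(0.85 × 5.85 × 20.8) = 5.001 in.
M_n = T(d − a/2) = 517.2 × (39.4 − 2.5005) = 19084.4 kip·in = 19084.4/12 = 1590.37 kip·ft.

M_n ≈ 1590 kip·ft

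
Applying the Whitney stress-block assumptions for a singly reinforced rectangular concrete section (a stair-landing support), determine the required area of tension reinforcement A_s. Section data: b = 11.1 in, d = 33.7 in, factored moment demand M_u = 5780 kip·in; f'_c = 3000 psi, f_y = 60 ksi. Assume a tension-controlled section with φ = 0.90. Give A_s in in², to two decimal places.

M_n = M_u/φ = 5780/0.90 = 6422.22 kip·in.
From M_n = 0.85 f'_c a b (d − a/2):
a = d − √(d² − 2M_n/(0.85 f'_c b)) = 33.7 − √(33.7² − 2 × 6422.22/(0.85 × 3 × 11.1)) = 7.587 in.
A_s = 0.85 f'_c a b / f_y = 0.85 × 3 × 7.587 × 11.1 / 60 = 3.579 in².

A_s ≈ 3.58 in²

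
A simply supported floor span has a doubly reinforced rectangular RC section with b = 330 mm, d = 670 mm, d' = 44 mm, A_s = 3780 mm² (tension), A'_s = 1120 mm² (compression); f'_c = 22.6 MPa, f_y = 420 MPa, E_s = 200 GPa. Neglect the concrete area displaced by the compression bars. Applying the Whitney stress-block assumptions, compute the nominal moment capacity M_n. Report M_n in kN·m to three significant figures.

M_n ≈ 945 kN·m

Assume both tension and compression steel yield.
Net tension couple steel: A_s − A'_s = 2660 mm².
a = (A_s − A'_s) f_y / (0.85 f'_c b) = 1117200/(0.85 × 22.6 × 330) = 176.23 mm.
c = a/β₁ = 176.23/0.85 = 207.33 mm; ε'_s = 0.003(c − d')/c = 0.0024 ≥ f_y/E_s = 0.0021, so compression steel does yield.
M_n = (A_s − A'_s) f_y (d − a/2) + A'_s f_y (d − d') = [1117200 × (670 − 88.115) + 470400 × (670 − 44)] × 10⁻⁶ = 650.08 + 294.47 = 944.55 kN·m.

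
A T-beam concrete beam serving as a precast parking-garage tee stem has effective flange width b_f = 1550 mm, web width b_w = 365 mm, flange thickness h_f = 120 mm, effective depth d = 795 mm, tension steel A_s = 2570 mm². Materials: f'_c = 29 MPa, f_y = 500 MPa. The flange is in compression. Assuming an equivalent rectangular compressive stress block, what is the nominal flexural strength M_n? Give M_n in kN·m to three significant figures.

M_n ≈ 1000 kN·m

Tension: T = A_s f_y = 2570 × 500 = 1285000 N.
Try a within the flange: a = T/(0.85 f'_c b_f) = 1285000/(0.85 × 29 × 1550) = 33.63 mm.
Since a = 33.63 ≤ h_f = 120 mm, the stress block lies entirely in the flange; analyse as a rectangular beam of width b_f.
M_n = T(d − a/2) = 1285000 × (795 − 16.815) = 999.97 × 10⁶ N·mm.
M_n = 999.97 kN·m.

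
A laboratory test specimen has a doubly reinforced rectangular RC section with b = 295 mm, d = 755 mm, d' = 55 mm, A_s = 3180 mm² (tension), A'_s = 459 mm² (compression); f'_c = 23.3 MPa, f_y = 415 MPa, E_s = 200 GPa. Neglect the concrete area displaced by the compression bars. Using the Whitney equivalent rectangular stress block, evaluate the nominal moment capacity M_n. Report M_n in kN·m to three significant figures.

M_n ≈ 877 kN·m

Assume both tension and compression steel yield.
Net tension couple steel: A_s − A'_s = 2721 mm².
a = (A_s − A'_s) f_y / (0.85 f'_c b) = 1129215/(0.85 × 23.3 × 295) = 193.28 mm.
c = a/β₁ = 193.28/0.85 = 227.39 mm; ε'_s = 0.003(c − d')/c = 0.0023 ≥ f_y/E_s = 0.0021, so compression steel does yield.
M_n = (A_s − A'_s) f_y (d − a/2) + A'_s f_y (d − d') = [1129215 × (755 − 96.64) + 190485 × (755 − 55)] × 10⁻⁶ = 743.43 + 133.34 = 876.77 kN·m.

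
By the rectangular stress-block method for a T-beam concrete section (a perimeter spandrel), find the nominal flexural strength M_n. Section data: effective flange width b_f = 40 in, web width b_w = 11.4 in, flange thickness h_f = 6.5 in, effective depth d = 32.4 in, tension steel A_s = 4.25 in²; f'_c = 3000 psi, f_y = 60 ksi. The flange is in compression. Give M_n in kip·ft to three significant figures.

Tension: T = A_s f_y = 4.25 × 60 = 255 kips.
Try a within the flange: a = T/(0.85 f'_c b_f) = 255/(0.85 × 3 × 40) = 2.500 in.
Since a = 2.500 ≤ h_f = 6.5 in, the stress block lies entirely in the flange; analyse as a rectangular beam of width b_f.
M_n = T(d − a/2) = 255 × (32.4 − 1.25) = 7943.3 kip·in.
M_n = 7943.3/12 = 661.94 kip·ft.

M_n ≈ 662 kip·ft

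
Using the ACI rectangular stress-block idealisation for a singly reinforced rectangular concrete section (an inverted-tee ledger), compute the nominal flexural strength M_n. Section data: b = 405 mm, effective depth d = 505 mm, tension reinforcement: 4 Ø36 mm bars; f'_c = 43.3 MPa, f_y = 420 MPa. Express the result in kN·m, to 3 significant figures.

A_s = 4 × 1018 = 4072 mm².
T = A_s f_y = 4072 × 420 = 1710240 N = 1710.24 kN.
From C = T: a = T/(0.85 f'_c b) = 1710240/(0.85 × 43.3 × 405) = 114.73 mm.
M_n = T(d − a/2) = 1710.24 kN × (505 − 57.365) mm = 765.56 kN·m.

M_n ≈ 766 kN·m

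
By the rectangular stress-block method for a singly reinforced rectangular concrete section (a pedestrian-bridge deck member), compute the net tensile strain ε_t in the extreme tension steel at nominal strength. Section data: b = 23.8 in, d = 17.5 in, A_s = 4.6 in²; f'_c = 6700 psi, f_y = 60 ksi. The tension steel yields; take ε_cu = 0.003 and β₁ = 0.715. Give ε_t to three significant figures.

ε_t ≈ 0.0154

a = A_s f_y/(0.85 f'_c b) = 2.036 in.
β₁ = 0.715, so c = a/β₁ = 2.036/0.715 = 2.848 in.
From the linear strain diagram with ε_cu = 0.003: ε_t = 0.003 (d − c)/c = 0.003 × (17.5 − 2.848)/2.848 = 0.0154.
Since ε_t ≥ 0.005, the section is tension-controlled.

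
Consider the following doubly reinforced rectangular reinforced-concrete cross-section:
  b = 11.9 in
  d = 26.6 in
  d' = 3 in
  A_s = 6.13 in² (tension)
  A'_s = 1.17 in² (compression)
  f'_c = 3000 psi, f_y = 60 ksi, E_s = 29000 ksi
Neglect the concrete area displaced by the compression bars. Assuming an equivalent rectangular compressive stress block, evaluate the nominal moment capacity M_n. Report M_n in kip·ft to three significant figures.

M_n ≈ 676 kip·ft

Assume both steels yield.
a = (A_s − A'_s) f_y/(0.85 f'_c b) = (6.13 − 1.17) × 60/(0.85 × 3 × 11.9) = 9.807 in.
c = a/β₁ = 9.807/0.85 = 11.538 in; ε'_s = 0.003(c − d')/c = 0.0022 ≥ ε_y = 0.0021, so the compression steel yields.
M_n = (A_s − A'_s) f_y (d − a/2) + A'_s f_y (d − d') = 297.6 × (26.6 − 4.9035) + 70.2 × (26.6 − 3) = 6456.9 + 1656.7 = 8113.6 kip·in = 8113.6/12 = 676.13 kip·ft.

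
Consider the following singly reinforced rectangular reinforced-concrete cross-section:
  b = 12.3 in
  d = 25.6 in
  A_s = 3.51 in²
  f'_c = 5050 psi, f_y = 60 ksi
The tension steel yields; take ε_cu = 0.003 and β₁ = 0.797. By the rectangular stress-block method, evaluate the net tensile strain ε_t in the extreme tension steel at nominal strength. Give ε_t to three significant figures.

ε_t ≈ 0.0123

a = A_s f_y/(0.85 f'_c b) = 3.989 in.
β₁ = 0.797, so c = a/β₁ = 3.989/0.797 = 5.005 in.
From the linear strain diagram with ε_cu = 0.003: ε_t = 0.003 (d − c)/c = 0.003 × (25.6 − 5.005)/5.005 = 0.0123.
Since ε_t ≥ 0.005, the section is tension-controlled.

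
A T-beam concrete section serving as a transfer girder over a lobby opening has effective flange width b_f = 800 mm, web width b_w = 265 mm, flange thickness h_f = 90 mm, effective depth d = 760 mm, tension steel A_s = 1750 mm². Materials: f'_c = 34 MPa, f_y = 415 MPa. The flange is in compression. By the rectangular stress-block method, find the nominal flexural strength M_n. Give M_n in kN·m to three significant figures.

M_n ≈ 541 kN·m

Tension: T = A_s f_y = 1750 × 415 = 726250 N.
Try a within the flange: a = T/(0.85 f'_c b_f) = 726250/(0.85 × 34 × 800) = 31.41 mm.
Since a = 31.41 ≤ h_f = 90 mm, the stress block lies entirely in the flange; analyse as a rectangular beam of width b_f.
M_n = T(d − a/2) = 726250 × (760 − 15.705) = 540.54 × 10⁶ N·mm.
M_n = 540.54 kN·m.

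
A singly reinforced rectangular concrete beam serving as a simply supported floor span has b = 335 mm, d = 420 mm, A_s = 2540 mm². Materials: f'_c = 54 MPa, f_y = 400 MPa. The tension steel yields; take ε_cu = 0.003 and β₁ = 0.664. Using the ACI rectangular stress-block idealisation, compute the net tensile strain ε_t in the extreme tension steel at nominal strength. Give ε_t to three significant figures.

a = A_s f_y/(0.85 f'_c b) = 66.07 mm.
β₁ = 0.664, so c = a/β₁ = 66.07/0.664 = 99.50 mm.
From the linear strain diagram with ε_cu = 0.003: ε_t = 0.003 (d − c)/c = 0.003 × (420 − 99.50)/99.50 = 0.00966.
Since ε_t ≥ 0.005, the section is tension-controlled.

ε_t ≈ 0.00966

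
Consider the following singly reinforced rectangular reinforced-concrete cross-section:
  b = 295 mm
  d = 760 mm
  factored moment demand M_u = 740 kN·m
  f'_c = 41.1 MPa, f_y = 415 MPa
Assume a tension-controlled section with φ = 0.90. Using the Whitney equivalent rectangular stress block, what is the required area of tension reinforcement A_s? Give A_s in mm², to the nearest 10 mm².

A_s ≈ 2820 mm²

M_n = M_u/φ = 740/0.90 = 822.222 kN·m.
With M_n = 0.85 f'_c a b (d − a/2), solve the quadratic for a:
a = d − √(d² − 2M_n/(0.85 f'_c b)) = 760 − √(760² − 2 × 822.222×10⁶/(0.85 × 41.1 × 295)) = 113.44 mm.
A_s = 0.85 f'_c a b / f_y = 0.85 × 41.1 × 113.44 × 295 / 415 = 2817.1 mm².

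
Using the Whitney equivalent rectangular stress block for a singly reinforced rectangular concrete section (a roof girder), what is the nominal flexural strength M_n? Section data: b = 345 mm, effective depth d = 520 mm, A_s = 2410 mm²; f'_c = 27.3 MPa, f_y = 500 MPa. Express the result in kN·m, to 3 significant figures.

M_n ≈ 536 kN·m

T = A_s f_y = 2410 × 500 = 1205000 N = 1205 kN.
From C = T: a = T/(0.85 f'_c b) = 1205000/(0.85 × 27.3 × 345) = 150.52 mm.
M_n = T(d − a/2) = 1205 kN × (520 − 75.26) mm = 535.91 kN·m.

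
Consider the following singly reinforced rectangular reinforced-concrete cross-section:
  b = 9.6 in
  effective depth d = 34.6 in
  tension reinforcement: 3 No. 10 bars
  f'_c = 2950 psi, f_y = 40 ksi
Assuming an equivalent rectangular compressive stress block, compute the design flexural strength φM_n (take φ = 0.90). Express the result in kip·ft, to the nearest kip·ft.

A_s = 3 × 1.27 = 3.81 in².
T = A_s f_y = 3.81 × 40 = 152.4 kips.
a = T/(0.85 f'_c b) = 152.4/(0.85 × 2.95 × 9.6) = 6.331 in.
M_n = T(d − a/2) = 152.4 × (34.6 − 3.1655) = 4790.6 kip·in = 4790.6/12 = 399.22 kip·ft.
φM_n = 0.90 × 399.22 = 359.30 kip·ft.

φM_n ≈ 359 kip·ft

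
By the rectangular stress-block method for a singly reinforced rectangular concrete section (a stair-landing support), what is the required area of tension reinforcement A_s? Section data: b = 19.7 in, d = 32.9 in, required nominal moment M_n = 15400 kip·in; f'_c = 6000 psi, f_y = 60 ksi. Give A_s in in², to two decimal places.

From M_n = 0.85 f'_c a b (d − a/2):
a = d − √(d² − 2M_n/(0.85 f'_c b)) = 32.9 − √(32.9² − 2 × 15400/(0.85 × 6 × 19.7)) = 5.046 in.
A_s = 0.85 f'_c a b / f_y = 0.85 × 6 × 5.046 × 19.7 / 60 = 8.450 in².

A_s ≈ 8.45 in²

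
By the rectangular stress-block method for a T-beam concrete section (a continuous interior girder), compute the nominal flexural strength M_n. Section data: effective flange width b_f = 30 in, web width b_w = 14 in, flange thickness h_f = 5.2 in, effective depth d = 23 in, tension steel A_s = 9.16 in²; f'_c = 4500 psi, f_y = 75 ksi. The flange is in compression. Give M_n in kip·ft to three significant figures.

M_n ≈ 1140 kip·ft

Tension: T = A_s f_y = 9.16 × 75 = 687 kips.
Try a within the flange: a = T/(0.85 f'_c b_f) = 687/(0.85 × 4.5 × 30) = 5.987 in.
a = 5.987 > h_f = 5.2 in: the block extends into the web. Split into flange-overhang and web parts.
C_f = 0.85 f'_c (b_f − b_w) h_f = 0.85 × 4.5 × (30 − 14) × 5.2 = 318.2 kips.
Remaining web compression depth: a_w = (T − C_f)/(0.85 f'_c b_w) = (687 − 318.2)/(0.85 × 4.5 × 14) = 6.887 in.
M_n = C_f(d − h_f/2) + (T − C_f)(d − a_w/2) = 318.2 × (23 − 2.6) + 368.8 × (23 − 3.4435) = 6491.3 + 7212.4 = 13703.7 kip·in.
M_n = 13703.7/12 = 1141.98 kip·ft.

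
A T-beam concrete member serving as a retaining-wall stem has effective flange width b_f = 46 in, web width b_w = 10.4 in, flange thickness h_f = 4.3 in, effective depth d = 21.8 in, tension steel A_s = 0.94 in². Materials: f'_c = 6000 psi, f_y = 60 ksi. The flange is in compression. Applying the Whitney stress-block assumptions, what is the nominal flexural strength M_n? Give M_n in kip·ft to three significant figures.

Tension: T = A_s f_y = 0.94 × 60 = 56.4 kips.
Try a within the flange: a = T/(0.85 f'_c b_f) = 56.4/(0.85 × 6 × 46) = 0.240 in.
Since a = 0.240 ≤ h_f = 4.3 in, the stress block lies entirely in the flange; analyse as a rectangular beam of width b_f.
M_n = T(d − a/2) = 56.4 × (21.8 − 0.12) = 1222.8 kip·in.
M_n = 1222.8/12 = 101.90 kip·ft.

M_n ≈ 102 kip·ft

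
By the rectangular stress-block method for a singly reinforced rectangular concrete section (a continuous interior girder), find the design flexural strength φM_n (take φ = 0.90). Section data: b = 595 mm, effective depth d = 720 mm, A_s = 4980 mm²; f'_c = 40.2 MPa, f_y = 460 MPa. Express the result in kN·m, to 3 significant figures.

φM_n ≈ 1370 kN·m

T = A_s f_y = 4980 × 460 = 2290800 N = 2290.8 kN.
From C = T: a = T/(0.85 f'_c b) = 2290800/(0.85 × 40.2 × 595) = 112.67 mm.
M_n = T(d − a/2) = 2290.8 kN × (720 − 56.335) mm = 1520.32 kN·m.
φM_n = 0.90 × 1520.32 = 1368.29 kN·m.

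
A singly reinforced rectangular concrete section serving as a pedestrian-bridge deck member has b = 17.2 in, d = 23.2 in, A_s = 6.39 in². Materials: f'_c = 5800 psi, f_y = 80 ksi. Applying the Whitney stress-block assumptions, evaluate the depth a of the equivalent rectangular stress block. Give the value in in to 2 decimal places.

T = A_s f_y = 6.39 × 80 = 511.2 kips.
a = T/(0.85 f'_c b) = 511.2/(0.85 × 5.8 × 17.2) = 6.03 in.

a ≈ 6.03 in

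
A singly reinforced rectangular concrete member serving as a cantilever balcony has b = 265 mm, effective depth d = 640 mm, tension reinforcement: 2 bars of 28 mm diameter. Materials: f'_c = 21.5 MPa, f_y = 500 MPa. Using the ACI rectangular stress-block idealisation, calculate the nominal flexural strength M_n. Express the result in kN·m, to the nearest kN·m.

M_n ≈ 355 kN·m

A_s = 2 × 616 = 1232 mm².
T = A_s f_y = 1232 × 500 = 616000 N = 616 kN.
From C = T: a = T/(0.85 f'_c b) = 616000/(0.85 × 21.5 × 265) = 127.20 mm.
M_n = T(d − a/2) = 616 kN × (640 − 63.6) mm = 355.06 kN·m.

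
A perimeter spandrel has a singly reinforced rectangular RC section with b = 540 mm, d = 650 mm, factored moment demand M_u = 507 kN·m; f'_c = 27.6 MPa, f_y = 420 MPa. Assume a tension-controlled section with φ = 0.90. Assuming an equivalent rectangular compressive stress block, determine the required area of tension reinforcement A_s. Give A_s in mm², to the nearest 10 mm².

M_n = M_u/φ = 507/0.90 = 563.333 kN·m.
With M_n = 0.85 f'_c a b (d − a/2), solve the quadratic for a:
a = d − √(d² − 2M_n/(0.85 f'_c b)) = 650 − √(650² − 2 × 563.333×10⁶/(0.85 × 27.6 × 540)) = 72.45 mm.
A_s = 0.85 f'_c a b / f_y = 0.85 × 27.6 × 72.45 × 540 / 420 = 2185.3 mm².

A_s ≈ 2190 mm²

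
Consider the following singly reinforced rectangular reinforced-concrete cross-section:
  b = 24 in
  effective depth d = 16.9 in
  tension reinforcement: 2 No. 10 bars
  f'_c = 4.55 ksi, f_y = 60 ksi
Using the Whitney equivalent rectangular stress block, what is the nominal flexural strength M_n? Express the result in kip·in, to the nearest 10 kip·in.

M_n ≈ 2450 kip·in

A_s = 2 × 1.27 = 2.54 in².
T = A_s f_y = 2.54 × 60 = 152.4 kips.
a = T/(0.85 f'_c b) = 152.4/(0.85 × 4.55 × 24) = 1.642 in.
M_n = T(d − a/2) = 152.4 × (16.9 − 0.821) = 2450.4 kip·in.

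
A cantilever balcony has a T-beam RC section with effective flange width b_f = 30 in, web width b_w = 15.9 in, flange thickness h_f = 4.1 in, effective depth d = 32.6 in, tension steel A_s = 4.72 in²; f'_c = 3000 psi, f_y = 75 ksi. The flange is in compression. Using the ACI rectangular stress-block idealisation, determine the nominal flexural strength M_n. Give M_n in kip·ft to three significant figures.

Tension: T = A_s f_y = 4.72 × 75 = 354 kips.
Try a within the flange: a = T/(0.85 f'_c b_f) = 354/(0.85 × 3 × 30) = 4.627 in.
a = 4.627 > h_f = 4.1 in: the block extends into the web. Split into flange-overhang and web parts.
C_f = 0.85 f'_c (b_f − b_w) h_f = 0.85 × 3 × (30 − 15.9) × 4.1 = 147.4 kips.
Remaining web compression depth: a_w = (T − C_f)/(0.85 f'_c b_w) = (354 − 147.4)/(0.85 × 3 × 15.9) = 5.096 in.
M_n = C_f(d − h_f/2) + (T − C_f)(d − a_w/2) = 147.4 × (32.6 − 2.05) + 206.6 × (32.6 − 2.548) = 4503.1 + 6208.7 = 10711.8 kip·in.
M_n = 10711.8/12 = 892.65 kip·ft.

M_n ≈ 893 kip·ft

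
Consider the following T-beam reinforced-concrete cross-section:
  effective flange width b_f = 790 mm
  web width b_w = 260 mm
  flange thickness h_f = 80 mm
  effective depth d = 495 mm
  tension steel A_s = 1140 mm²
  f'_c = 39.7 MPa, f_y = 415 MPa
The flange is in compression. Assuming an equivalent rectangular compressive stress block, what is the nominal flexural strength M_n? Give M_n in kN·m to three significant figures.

M_n ≈ 230 kN·m

Tension: T = A_s f_y = 1140 × 415 = 473100 N.
Try a within the flange: a = T/(0.85 f'_c b_f) = 473100/(0.85 × 39.7 × 790) = 17.75 mm.
Since a = 17.75 ≤ h_f = 80 mm, the stress block lies entirely in the flange; analyse as a rectangular beam of width b_f.
M_n = T(d − a/2) = 473100 × (495 − 8.875) = 229.99 × 10⁶ N·mm.
M_n = 229.99 kN·m.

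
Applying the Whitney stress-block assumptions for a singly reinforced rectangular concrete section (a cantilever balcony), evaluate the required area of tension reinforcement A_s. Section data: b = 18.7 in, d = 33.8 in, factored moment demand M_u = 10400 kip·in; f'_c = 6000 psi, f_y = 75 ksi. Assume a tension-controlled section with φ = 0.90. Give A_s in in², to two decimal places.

A_s ≈ 4.83 in²

M_n = M_u/φ = 10400/0.90 = 11555.6 kip·in.
From M_n = 0.85 f'_c a b (d − a/2):
a = d − √(d² − 2M_n/(0.85 f'_c b)) = 33.8 − √(33.8² − 2 × 11555.6/(0.85 × 6 × 18.7)) = 3.798 in.
A_s = 0.85 f'_c a b / f_y = 0.85 × 6 × 3.798 × 18.7 / 75 = 4.830 in².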